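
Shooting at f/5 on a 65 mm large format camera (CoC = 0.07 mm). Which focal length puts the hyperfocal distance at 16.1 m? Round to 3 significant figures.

From H = f²/(N·c) + f, with f ≪ H: f ≈ √(H·N·c) = √(16100 × 5 × 0.07) = √5635.0 ≈ 75.07 mm.
Exact: f² + N·c·f − N·c·H = 0 ⇒ f = (−N·c + √((N·c)² + 4·N·c·H))/2 = (−0.35 + √22540)/2 ≈ 74.892 mm ≈ 74.9 mm.

74.9 mm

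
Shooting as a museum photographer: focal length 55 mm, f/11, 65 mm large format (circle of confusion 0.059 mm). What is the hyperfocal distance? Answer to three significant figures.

Hyperfocal distance H = f²/(N·c) + f = 55²/(11 × 0.059) + 55 = 3025/0.649 + 55 ≈ 4716.0 mm ≈ 4.72 m.

4.72 m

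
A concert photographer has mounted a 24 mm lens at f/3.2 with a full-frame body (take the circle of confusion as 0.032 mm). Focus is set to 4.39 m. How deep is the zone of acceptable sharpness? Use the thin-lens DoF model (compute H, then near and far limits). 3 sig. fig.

Hyperfocal distance H = f²/(N·c) + f = 24²/(3.2 × 0.032) + 24 = 576/0.1024 + 24 ≈ 5649.0 mm ≈ 5.649 m.
Near limit Dn = s·(H − f)/(H + s − 2f) = 4390 × (5649.0 − 24) / (5649.0 + 4390 − 2 × 24) = 4390 × 5625.0 / 9991.0 ≈ 2472 mm.
Far limit Df = s·(H − f)/(H − s) = 4390 × (5649.0 − 24) / (5649.0 − 4390) = 4390 × 5625.0 / 1259.0 ≈ 19614 mm.
Depth of field = Df − Dn = 19614 − 2472 ≈ 17142 mm ≈ 17.1 m.

17.1 m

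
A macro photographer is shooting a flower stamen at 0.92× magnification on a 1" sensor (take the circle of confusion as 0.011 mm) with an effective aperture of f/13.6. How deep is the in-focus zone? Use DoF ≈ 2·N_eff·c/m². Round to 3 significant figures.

0.353 mm

At magnification m, DoF ≈ 2·N_eff·c/m² = 2 × 13.6 × 0.011 / 0.92² = 0.2992 / 0.8464 ≈ 0.353 mm.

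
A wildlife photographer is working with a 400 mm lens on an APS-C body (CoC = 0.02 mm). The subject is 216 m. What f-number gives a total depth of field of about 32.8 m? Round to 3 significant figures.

f/2.80

Write h = H − f = f²/(N·c). The thin-lens limits are Dn = s·h/(h + (s−f)) and Df = s·h/(h − (s−f)), so DoF = Df − Dn = 2·s·(s−f)·h / (h² − (s−f)²).
That is a quadratic in h: DoF·h² − 2·s·(s−f)·h − DoF·(s−f)² = 0 ⇒ h = (s−f)·(s + √(s² + DoF²)) / DoF = 215600 × (216000 + √(216000² + 32800²)) / 32800 = 215600 × (216000 + 218476) / 32800 ≈ 2855886 mm.
Then N = f²/(c·h) = 400² / (0.02 × 2855886) = 160000 / 57118 ≈ 2.80.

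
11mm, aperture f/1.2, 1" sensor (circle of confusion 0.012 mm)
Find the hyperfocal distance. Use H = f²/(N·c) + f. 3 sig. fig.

Hyperfocal distance H = f²/(N·c) + f = 11²/(1.2 × 0.012) + 11 = 121/0.0144 + 11 ≈ 8413.8 mm ≈ 8.41 m.

8.41 m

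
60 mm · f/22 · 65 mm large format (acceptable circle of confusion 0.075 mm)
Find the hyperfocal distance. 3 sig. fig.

Hyperfocal distance H = f²/(N·c) + f = 60²/(22 × 0.075) + 60 = 3600/1.65 + 60 ≈ 2241.8 mm ≈ 2.24 m.

2.24 m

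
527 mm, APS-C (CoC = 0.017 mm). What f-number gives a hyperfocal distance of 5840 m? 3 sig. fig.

f/2.80

Rearrange H = f²/(N·c) + f for N: N = f² / ((H − f)·c).
N = 527² / ((5840000 − 527) × 0.017) = 277729 / 99271 ≈ 2.80.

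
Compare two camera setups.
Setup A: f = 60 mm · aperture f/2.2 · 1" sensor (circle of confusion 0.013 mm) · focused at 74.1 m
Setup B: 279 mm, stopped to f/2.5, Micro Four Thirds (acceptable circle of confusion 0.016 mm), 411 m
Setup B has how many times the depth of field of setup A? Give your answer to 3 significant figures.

Setup A: H = 60²/(2.2×0.013) + 60 ≈ 125934.1 mm; DoF = Df − Dn = 179945 − 46656 ≈ 133289 mm.
Setup B: H = 279²/(2.5×0.016) + 279 ≈ 1946304.0 mm; DoF = Df − Dn = 520950 − 339373 ≈ 181577 mm.
Ratio = 181577 / 133289 ≈ 1.36.

1.36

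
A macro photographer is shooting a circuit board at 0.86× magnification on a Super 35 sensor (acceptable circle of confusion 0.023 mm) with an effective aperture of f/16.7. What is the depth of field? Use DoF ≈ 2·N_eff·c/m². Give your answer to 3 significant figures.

1.04 mm

At magnification m, DoF ≈ 2·N_eff·c/m² = 2 × 16.7 × 0.023 / 0.86² = 0.7682 / 0.7396 ≈ 1.04 mm.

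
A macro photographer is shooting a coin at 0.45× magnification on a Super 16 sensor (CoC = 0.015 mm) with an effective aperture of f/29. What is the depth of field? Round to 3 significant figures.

At magnification m, DoF ≈ 2·N_eff·c/m² = 2 × 29 × 0.015 / 0.45² = 0.87 / 0.2025 ≈ 4.3 mm.

4.30 mm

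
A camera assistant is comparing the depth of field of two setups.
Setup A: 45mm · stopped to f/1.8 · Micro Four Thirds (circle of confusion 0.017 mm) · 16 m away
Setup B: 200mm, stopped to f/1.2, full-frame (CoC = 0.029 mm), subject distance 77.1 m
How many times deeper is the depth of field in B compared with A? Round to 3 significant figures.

Setup A: H = 45²/(1.8×0.017) + 45 ≈ 66221.5 mm; DoF = Df − Dn = 21083.1 − 12891.8 ≈ 8191.3 mm.
Setup B: H = 200²/(1.2×0.029) + 200 ≈ 1149625.3 mm; DoF = Df − Dn = 82628 − 72265 ≈ 10363 mm.
Ratio = 10363 / 8191.3 ≈ 1.27.

1.27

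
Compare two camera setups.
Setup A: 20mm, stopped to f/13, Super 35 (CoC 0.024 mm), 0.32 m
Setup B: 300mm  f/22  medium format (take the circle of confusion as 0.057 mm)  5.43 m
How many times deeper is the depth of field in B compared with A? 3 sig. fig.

4.92

Setup A: H = 20²/(13×0.024) + 20 ≈ 1302.1 mm; DoF = Df − Dn = 417.75 − 259.32 ≈ 158.43 mm.
Setup B: H = 300²/(22×0.057) + 300 ≈ 72070.3 mm; DoF = Df − Dn = 5848.00 − 5067.77 ≈ 780.23 mm.
Ratio = 780.23 / 158.43 ≈ 4.92.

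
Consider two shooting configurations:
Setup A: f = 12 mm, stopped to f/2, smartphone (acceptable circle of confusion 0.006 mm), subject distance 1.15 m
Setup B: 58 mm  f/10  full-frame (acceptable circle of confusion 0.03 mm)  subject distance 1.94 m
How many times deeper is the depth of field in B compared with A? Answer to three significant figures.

3.04

Setup A: H = 12²/(2×0.006) + 12 ≈ 12012.0 mm; DoF = Df − Dn = 1270.48 − 1050.39 ≈ 220.09 mm.
Setup B: H = 58²/(10×0.03) + 58 ≈ 11271.3 mm; DoF = Df − Dn = 2331.27 − 1661.19 ≈ 670.08 mm.
Ratio = 670.08 / 220.09 ≈ 3.04.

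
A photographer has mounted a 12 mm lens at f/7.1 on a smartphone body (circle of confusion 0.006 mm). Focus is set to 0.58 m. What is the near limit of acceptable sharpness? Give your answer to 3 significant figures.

Hyperfocal distance H = f²/(N·c) + f = 12²/(7.1 × 0.006) + 12 = 144/0.0426 + 12 ≈ 3392.3 mm ≈ 3.392 m.
Near limit Dn = s·(H − f)/(H + s − 2f) = 580 × (3392.3 − 12) / (3392.3 + 580 − 2 × 12) = 580 × 3380.3 / 3948.3 ≈ 496.56 mm.

497 mm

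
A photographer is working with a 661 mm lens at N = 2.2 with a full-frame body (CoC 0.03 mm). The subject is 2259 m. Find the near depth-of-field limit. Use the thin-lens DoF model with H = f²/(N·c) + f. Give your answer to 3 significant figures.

1680 m

Hyperfocal distance H = f²/(N·c) + f = 661²/(2.2 × 0.03) + 661 = 436921/0.066 + 661 ≈ 6620676.2 mm ≈ 6621 m.
Near limit Dn = s·(H − f)/(H + s − 2f) = 2259000 × (6620676.2 − 661) / (6620676.2 + 2259000 − 2 × 661) = 2259000 × 6620015.2 / 8878354.2 ≈ 1684390 mm ≈ 1680 m.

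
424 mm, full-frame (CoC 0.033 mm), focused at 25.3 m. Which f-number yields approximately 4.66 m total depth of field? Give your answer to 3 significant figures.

f/20

Write h = H − f = f²/(N·c). The thin-lens limits are Dn = s·h/(h + (s−f)) and Df = s·h/(h − (s−f)), so DoF = Df − Dn = 2·s·(s−f)·h / (h² − (s−f)²).
That is a quadratic in h: DoF·h² − 2·s·(s−f)·h − DoF·(s−f)² = 0 ⇒ h = (s−f)·(s + √(s² + DoF²)) / DoF = 24876 × (25300 + √(25300² + 4660²)) / 4660 = 24876 × (25300 + 25725.6) / 4660 ≈ 272385 mm.
Then N = f²/(c·h) = 424² / (0.033 × 272385) = 179776 / 8988.7 ≈ 20.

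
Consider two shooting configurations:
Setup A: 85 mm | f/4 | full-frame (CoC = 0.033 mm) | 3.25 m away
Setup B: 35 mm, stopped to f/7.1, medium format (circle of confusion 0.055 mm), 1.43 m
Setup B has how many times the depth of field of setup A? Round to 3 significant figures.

4.20

Setup A: H = 85²/(4×0.033) + 85 ≈ 54819.8 mm; DoF = Df − Dn = 3449.46 − 3072.34 ≈ 377.12 mm.
Setup B: H = 35²/(7.1×0.055) + 35 ≈ 3172.0 mm; DoF = Df − Dn = 2575.1 − 989.8 ≈ 1585.3 mm.
Ratio = 1585.3 / 377.12 ≈ 4.20.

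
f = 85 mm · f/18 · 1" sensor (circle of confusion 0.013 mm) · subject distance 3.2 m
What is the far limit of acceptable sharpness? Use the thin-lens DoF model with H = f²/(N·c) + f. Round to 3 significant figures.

3.56 m

Hyperfocal distance H = f²/(N·c) + f = 85²/(18 × 0.013) + 85 = 7225/0.234 + 85 ≈ 30961.1 mm ≈ 30.96 m.
Far limit Df = s·(H − f)/(H − s) = 3200 × (30961.1 − 85) / (30961.1 − 3200) = 3200 × 30876.1 / 27761.1 ≈ 3559.1 mm ≈ 3.56 m.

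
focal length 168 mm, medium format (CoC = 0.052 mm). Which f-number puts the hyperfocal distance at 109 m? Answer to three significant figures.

Rearrange H = f²/(N·c) + f for N: N = f² / ((H − f)·c).
N = 168² / ((109000 − 168) × 0.052) = 28224 / 5659 ≈ 4.99.

f/4.99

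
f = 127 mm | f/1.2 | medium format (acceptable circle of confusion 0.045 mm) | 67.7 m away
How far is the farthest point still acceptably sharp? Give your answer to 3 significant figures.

Hyperfocal distance H = f²/(N·c) + f = 127²/(1.2 × 0.045) + 127 = 16129/0.054 + 127 ≈ 298812.2 mm ≈ 298.8 m.
Far limit Df = s·(H − f)/(H − s) = 67700 × (298812.2 − 127) / (298812.2 − 67700) = 67700 × 298685.2 / 231112.2 ≈ 87494 mm ≈ 87.5 m.

87.5 m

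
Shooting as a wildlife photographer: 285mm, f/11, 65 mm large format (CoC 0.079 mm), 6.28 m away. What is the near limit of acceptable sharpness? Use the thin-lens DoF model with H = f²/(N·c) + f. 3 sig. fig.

5.90 m

Hyperfocal distance H = f²/(N·c) + f = 285²/(11 × 0.079) + 285 = 81225/0.869 + 285 ≈ 93754.5 mm ≈ 93.75 m.
Near limit Dn = s·(H − f)/(H + s − 2f) = 6280 × (93754.5 − 285) / (93754.5 + 6280 − 2 × 285) = 6280 × 93469.5 / 99464.5 ≈ 5901.5 mm ≈ 5.90 m.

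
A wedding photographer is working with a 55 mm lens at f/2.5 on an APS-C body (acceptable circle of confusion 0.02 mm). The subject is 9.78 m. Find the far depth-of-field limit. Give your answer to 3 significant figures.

Hyperfocal distance H = f²/(N·c) + f = 55²/(2.5 × 0.02) + 55 = 3025/0.05 + 55 ≈ 60555.0 mm ≈ 60.55 m.
Far limit Df = s·(H − f)/(H − s) = 9780 × (60555.0 − 55) / (60555.0 − 9780) = 9780 × 60500.0 / 50775.0 ≈ 11653 mm ≈ 11.7 m.

11.7 m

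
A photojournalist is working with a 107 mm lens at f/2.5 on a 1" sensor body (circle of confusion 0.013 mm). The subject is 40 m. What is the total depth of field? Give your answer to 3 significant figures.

Hyperfocal distance H = f²/(N·c) + f = 107²/(2.5 × 0.013) + 107 = 11449/0.0325 + 107 ≈ 352383.9 mm ≈ 352.4 m.
Near limit Dn = s·(H − f)/(H + s − 2f) = 40000 × (352383.9 − 107) / (352383.9 + 40000 − 2 × 107) = 40000 × 352276.9 / 392169.9 ≈ 35931.0 mm.
Far limit Df = s·(H − f)/(H − s) = 40000 × (352383.9 − 107) / (352383.9 − 40000) = 40000 × 352276.9 / 312383.9 ≈ 45108.2 mm.
Depth of field = Df − Dn = 45108.2 − 35931.0 ≈ 9177.2 mm ≈ 9.18 m.

9.18 m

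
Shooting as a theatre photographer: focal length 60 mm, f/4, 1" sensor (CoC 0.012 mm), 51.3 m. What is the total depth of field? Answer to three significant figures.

Hyperfocal distance H = f²/(N·c) + f = 60²/(4 × 0.012) + 60 = 3600/0.048 + 60 ≈ 75060.0 mm ≈ 75.06 m.
Near limit Dn = s·(H − f)/(H + s − 2f) = 51300 × (75060.0 − 60) / (75060.0 + 51300 − 2 × 60) = 51300 × 75000.0 / 126240.0 ≈ 30478 mm.
Far limit Df = s·(H − f)/(H − s) = 51300 × (75060.0 − 60) / (75060.0 − 51300) = 51300 × 75000.0 / 23760.0 ≈ 161932 mm.
Depth of field = Df − Dn = 161932 − 30478 ≈ 131454 mm ≈ 131 m.

131 m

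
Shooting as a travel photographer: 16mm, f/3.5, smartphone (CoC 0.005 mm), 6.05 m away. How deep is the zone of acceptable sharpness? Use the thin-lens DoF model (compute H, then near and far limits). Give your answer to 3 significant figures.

6.01 m

Hyperfocal distance H = f²/(N·c) + f = 16²/(3.5 × 0.005) + 16 = 256/0.0175 + 16 ≈ 14644.6 mm ≈ 14.64 m.
Near limit Dn = s·(H − f)/(H + s − 2f) = 6050 × (14644.6 − 16) / (14644.6 + 6050 − 2 × 16) = 6050 × 14628.6 / 20662.6 ≈ 4283.2 mm.
Far limit Df = s·(H − f)/(H − s) = 6050 × (14644.6 − 16) / (14644.6 − 6050) = 6050 × 14628.6 / 8594.6 ≈ 10297.5 mm.
Depth of field = Df − Dn = 10297.5 − 4283.2 ≈ 6014.3 mm ≈ 6.01 m.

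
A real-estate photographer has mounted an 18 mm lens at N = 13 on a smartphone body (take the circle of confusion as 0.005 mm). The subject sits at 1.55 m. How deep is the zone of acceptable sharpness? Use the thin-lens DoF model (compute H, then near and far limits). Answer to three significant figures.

Hyperfocal distance H = f²/(N·c) + f = 18²/(13 × 0.005) + 18 = 324/0.065 + 18 ≈ 5002.6 mm ≈ 5.003 m.
Near limit Dn = s·(H − f)/(H + s − 2f) = 1550 × (5002.6 − 18) / (5002.6 + 1550 − 2 × 18) = 1550 × 4984.6 / 6516.6 ≈ 1185.6 mm.
Far limit Df = s·(H − f)/(H − s) = 1550 × (5002.6 − 18) / (5002.6 − 1550) = 1550 × 4984.6 / 3452.6 ≈ 2237.8 mm.
Depth of field = Df − Dn = 2237.8 − 1185.6 ≈ 1052.2 mm ≈ 1.05 m.

1.05 m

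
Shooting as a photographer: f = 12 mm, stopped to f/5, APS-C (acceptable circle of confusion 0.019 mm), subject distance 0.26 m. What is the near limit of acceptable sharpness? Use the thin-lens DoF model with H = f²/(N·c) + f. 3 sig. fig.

Hyperfocal distance H = f²/(N·c) + f = 12²/(5 × 0.019) + 12 = 144/0.095 + 12 ≈ 1527.8 mm ≈ 1.528 m.
Near limit Dn = s·(H − f)/(H + s − 2f) = 260 × (1527.8 − 12) / (1527.8 + 260 − 2 × 12) = 260 × 1515.8 / 1763.8 ≈ 223.44 mm.

223 mm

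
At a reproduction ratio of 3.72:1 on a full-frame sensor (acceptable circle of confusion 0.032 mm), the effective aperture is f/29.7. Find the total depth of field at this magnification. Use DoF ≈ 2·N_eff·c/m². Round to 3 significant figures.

At magnification m, DoF ≈ 2·N_eff·c/m² = 2 × 29.7 × 0.032 / 3.72² = 1.901 / 13.84 ≈ 0.137 mm.

0.137 mm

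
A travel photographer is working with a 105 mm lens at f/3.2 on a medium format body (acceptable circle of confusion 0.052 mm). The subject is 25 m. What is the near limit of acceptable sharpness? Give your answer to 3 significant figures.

Hyperfocal distance H = f²/(N·c) + f = 105²/(3.2 × 0.052) + 105 = 11025/0.1664 + 105 ≈ 66361.0 mm ≈ 66.36 m.
Near limit Dn = s·(H − f)/(H + s − 2f) = 25000 × (66361.0 − 105) / (66361.0 + 25000 − 2 × 105) = 25000 × 66256.0 / 91151.0 ≈ 18172 mm ≈ 18.2 m.

18.2 m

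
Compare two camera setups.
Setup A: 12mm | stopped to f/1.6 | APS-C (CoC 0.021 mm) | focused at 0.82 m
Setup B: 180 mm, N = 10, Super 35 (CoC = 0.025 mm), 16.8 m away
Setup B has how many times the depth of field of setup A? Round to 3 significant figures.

13.7

Setup A: H = 12²/(1.6×0.021) + 12 ≈ 4297.7 mm; DoF = Df − Dn = 1010.52 − 689.93 ≈ 320.59 mm.
Setup B: H = 180²/(10×0.025) + 180 ≈ 129780.0 mm; DoF = Df − Dn = 19271.4 − 14890.4 ≈ 4381.0 mm.
Ratio = 4381.0 / 320.59 ≈ 13.7.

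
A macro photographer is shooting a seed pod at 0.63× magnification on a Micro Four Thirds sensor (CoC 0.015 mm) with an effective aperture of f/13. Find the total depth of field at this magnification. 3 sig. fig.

0.983 mm

At magnification m, DoF ≈ 2·N_eff·c/m² = 2 × 13 × 0.015 / 0.63² = 0.39 / 0.3969 ≈ 0.983 mm.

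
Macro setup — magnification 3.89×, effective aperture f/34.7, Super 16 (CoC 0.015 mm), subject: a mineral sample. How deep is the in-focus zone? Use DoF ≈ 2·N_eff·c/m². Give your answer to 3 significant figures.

0.0688 mm

At magnification m, DoF ≈ 2·N_eff·c/m² = 2 × 34.7 × 0.015 / 3.89² = 1.041 / 15.13 ≈ 0.0688 mm.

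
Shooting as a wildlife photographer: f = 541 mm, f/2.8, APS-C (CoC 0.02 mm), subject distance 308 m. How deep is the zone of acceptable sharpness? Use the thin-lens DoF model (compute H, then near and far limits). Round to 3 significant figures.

Hyperfocal distance H = f²/(N·c) + f = 541²/(2.8 × 0.02) + 541 = 292681/0.056 + 541 ≈ 5226987.4 mm ≈ 5227 m.
Near limit Dn = s·(H − f)/(H + s − 2f) = 308000 × (5226987.4 − 541) / (5226987.4 + 308000 − 2 × 541) = 308000 × 5226446.4 / 5533905.4 ≈ 290888 mm.
Far limit Df = s·(H − f)/(H − s) = 308000 × (5226987.4 − 541) / (5226987.4 − 308000) = 308000 × 5226446.4 / 4918987.4 ≈ 327251 mm.
Depth of field = Df − Dn = 327251 − 290888 ≈ 36363 mm ≈ 36.4 m.

36.4 m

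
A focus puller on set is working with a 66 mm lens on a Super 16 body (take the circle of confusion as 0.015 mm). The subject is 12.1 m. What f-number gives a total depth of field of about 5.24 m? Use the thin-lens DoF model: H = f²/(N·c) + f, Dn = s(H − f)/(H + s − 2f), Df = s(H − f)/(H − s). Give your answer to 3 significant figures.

Write h = H − f = f²/(N·c). The thin-lens limits are Dn = s·h/(h + (s−f)) and Df = s·h/(h − (s−f)), so DoF = Df − Dn = 2·s·(s−f)·h / (h² − (s−f)²).
That is a quadratic in h: DoF·h² − 2·s·(s−f)·h − DoF·(s−f)² = 0 ⇒ h = (s−f)·(s + √(s² + DoF²)) / DoF = 12034 × (12100 + √(12100² + 5240²)) / 5240 = 12034 × (12100 + 13185.9) / 5240 ≈ 58071 mm.
Then N = f²/(c·h) = 66² / (0.015 × 58071) = 4356 / 871.06 ≈ 5.

f/5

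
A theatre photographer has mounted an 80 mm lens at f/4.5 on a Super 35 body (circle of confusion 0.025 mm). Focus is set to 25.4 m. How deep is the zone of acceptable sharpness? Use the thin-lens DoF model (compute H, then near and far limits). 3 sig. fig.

Hyperfocal distance H = f²/(N·c) + f = 80²/(4.5 × 0.025) + 80 = 6400/0.1125 + 80 ≈ 56968.9 mm ≈ 56.97 m.
Near limit Dn = s·(H − f)/(H + s − 2f) = 25400 × (56968.9 − 80) / (56968.9 + 25400 − 2 × 80) = 25400 × 56888.9 / 82208.9 ≈ 17577 mm.
Far limit Df = s·(H − f)/(H − s) = 25400 × (56968.9 − 80) / (56968.9 − 25400) = 25400 × 56888.9 / 31568.9 ≈ 45772 mm.
Depth of field = Df − Dn = 45772 − 17577 ≈ 28195 mm ≈ 28.2 m.

28.2 m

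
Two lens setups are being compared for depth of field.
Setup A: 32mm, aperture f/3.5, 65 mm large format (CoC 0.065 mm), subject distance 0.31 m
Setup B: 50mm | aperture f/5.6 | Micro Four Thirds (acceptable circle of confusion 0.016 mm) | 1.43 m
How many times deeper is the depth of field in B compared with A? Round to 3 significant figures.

Setup A: H = 32²/(3.5×0.065) + 32 ≈ 4533.1 mm; DoF = Df − Dn = 330.407 − 291.967 ≈ 38.440 mm.
Setup B: H = 50²/(5.6×0.016) + 50 ≈ 27951.8 mm; DoF = Df − Dn = 1504.41 − 1362.61 ≈ 141.80 mm.
Ratio = 141.80 / 38.440 ≈ 3.69.

3.69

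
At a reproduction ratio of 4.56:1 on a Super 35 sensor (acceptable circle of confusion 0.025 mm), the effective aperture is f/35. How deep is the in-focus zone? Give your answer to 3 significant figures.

At magnification m, DoF ≈ 2·N_eff·c/m² = 2 × 35 × 0.025 / 4.56² = 1.75 / 20.79 ≈ 0.0842 mm.

0.0842 mm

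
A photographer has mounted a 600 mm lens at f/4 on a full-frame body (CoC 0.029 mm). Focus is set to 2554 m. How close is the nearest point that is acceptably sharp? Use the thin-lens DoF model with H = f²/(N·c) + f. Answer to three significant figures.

1400 m

Hyperfocal distance H = f²/(N·c) + f = 600²/(4 × 0.029) + 600 = 360000/0.116 + 600 ≈ 3104048.3 mm ≈ 3104 m.
Near limit Dn = s·(H − f)/(H + s − 2f) = 2554000 × (3104048.3 − 600) / (3104048.3 + 2554000 − 2 × 600) = 2554000 × 3103448.3 / 5656848.3 ≈ 1401170 mm ≈ 1400 m.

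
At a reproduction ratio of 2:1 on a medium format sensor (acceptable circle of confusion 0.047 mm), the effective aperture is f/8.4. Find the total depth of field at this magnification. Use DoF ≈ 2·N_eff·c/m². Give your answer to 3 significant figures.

0.197 mm

At magnification m, DoF ≈ 2·N_eff·c/m² = 2 × 8.4 × 0.047 / 2² = 0.7896 / 4 ≈ 0.197 mm.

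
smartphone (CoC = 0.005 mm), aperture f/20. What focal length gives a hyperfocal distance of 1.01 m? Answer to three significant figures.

From H = f²/(N·c) + f, with f ≪ H: f ≈ √(H·N·c) = √(1010 × 20 × 0.005) = √101.00 ≈ 10.05 mm.
Exact: f² + N·c·f − N·c·H = 0 ⇒ f = (−N·c + √((N·c)² + 4·N·c·H))/2 = (−0.1 + √404.01)/2 ≈ 10.000 mm ≈ 10.0 mm.

10.0 mm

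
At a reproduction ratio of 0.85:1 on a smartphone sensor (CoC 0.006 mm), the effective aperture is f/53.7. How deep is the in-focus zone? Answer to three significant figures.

At magnification m, DoF ≈ 2·N_eff·c/m² = 2 × 53.7 × 0.006 / 0.85² = 0.6444 / 0.7225 ≈ 0.892 mm.

0.892 mm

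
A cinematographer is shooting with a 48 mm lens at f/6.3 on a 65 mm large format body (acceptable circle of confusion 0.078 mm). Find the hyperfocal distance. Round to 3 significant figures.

Hyperfocal distance H = f²/(N·c) + f = 48²/(6.3 × 0.078) + 48 = 2304/0.4914 + 48 ≈ 4736.6 mm ≈ 4.74 m.

4.74 m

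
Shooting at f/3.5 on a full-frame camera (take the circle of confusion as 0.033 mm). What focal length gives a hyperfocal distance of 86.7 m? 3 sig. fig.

100 mm

From H = f²/(N·c) + f, with f ≪ H: f ≈ √(H·N·c) = √(86700 × 3.5 × 0.033) = √10014 ≈ 100.1 mm.
The +f correction barely moves this — solving exactly, f² + N·c·f − N·c·H = 0 ⇒ f = (−N·c + √((N·c)² + 4·N·c·H))/2 = (−0.1155 + √40055)/2 ≈ 100.01 mm, so f ≈ 100 mm.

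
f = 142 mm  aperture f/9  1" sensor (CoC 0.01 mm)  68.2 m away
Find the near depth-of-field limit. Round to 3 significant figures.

Hyperfocal distance H = f²/(N·c) + f = 142²/(9 × 0.01) + 142 = 20164/0.09 + 142 ≈ 224186.4 mm ≈ 224.2 m.
Near limit Dn = s·(H − f)/(H + s − 2f) = 68200 × (224186.4 − 142) / (224186.4 + 68200 − 2 × 142) = 68200 × 224044.4 / 292102.4 ≈ 52310 mm ≈ 52.3 m.

52.3 m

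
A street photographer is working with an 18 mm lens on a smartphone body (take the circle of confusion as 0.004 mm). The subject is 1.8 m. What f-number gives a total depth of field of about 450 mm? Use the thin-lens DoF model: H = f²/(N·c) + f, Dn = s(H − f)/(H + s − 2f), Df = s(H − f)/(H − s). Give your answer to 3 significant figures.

f/5.60

Write h = H − f = f²/(N·c). The thin-lens limits are Dn = s·h/(h + (s−f)) and Df = s·h/(h − (s−f)), so DoF = Df − Dn = 2·s·(s−f)·h / (h² − (s−f)²).
That is a quadratic in h: DoF·h² − 2·s·(s−f)·h − DoF·(s−f)² = 0 ⇒ h = (s−f)·(s + √(s² + DoF²)) / DoF = 1782 × (1800 + √(1800² + 450²)) / 450 = 1782 × (1800 + 1855.40) / 450 ≈ 14475 mm.
Then N = f²/(c·h) = 18² / (0.004 × 14475) = 324 / 57.901 ≈ 5.60.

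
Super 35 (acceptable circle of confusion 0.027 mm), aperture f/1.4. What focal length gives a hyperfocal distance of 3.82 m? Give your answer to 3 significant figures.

12.0 mm

From H = f²/(N·c) + f, with f ≪ H: f ≈ √(H·N·c) = √(3820 × 1.4 × 0.027) = √144.40 ≈ 12.02 mm.
The +f correction barely moves this — solving exactly, f² + N·c·f − N·c·H = 0 ⇒ f = (−N·c + √((N·c)² + 4·N·c·H))/2 = (−0.0378 + √577.59)/2 ≈ 11.998 mm, so f ≈ 12.0 mm.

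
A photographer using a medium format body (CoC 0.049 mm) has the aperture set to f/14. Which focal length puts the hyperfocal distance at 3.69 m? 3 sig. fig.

50.0 mm

From H = f²/(N·c) + f, with f ≪ H: f ≈ √(H·N·c) = √(3690 × 14 × 0.049) = √2531.3 ≈ 50.31 mm.
Exact: f² + N·c·f − N·c·H = 0 ⇒ f = (−N·c + √((N·c)² + 4·N·c·H))/2 = (−0.686 + √10126)/2 ≈ 49.971 mm ≈ 50.0 mm.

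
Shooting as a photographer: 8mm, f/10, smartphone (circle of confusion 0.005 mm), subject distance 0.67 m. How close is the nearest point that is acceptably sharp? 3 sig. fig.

442 mm

Hyperfocal distance H = f²/(N·c) + f = 8²/(10 × 0.005) + 8 = 64/0.05 + 8 ≈ 1288.0 mm ≈ 1.288 m.
Near limit Dn = s·(H − f)/(H + s − 2f) = 670 × (1288.0 − 8) / (1288.0 + 670 − 2 × 8) = 670 × 1280.0 / 1942.0 ≈ 441.61 mm.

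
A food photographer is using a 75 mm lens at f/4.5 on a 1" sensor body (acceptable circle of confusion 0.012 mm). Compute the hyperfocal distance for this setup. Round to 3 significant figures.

Hyperfocal distance H = f²/(N·c) + f = 75²/(4.5 × 0.012) + 75 = 5625/0.054 + 75 ≈ 104241.7 mm ≈ 104 m.

104 m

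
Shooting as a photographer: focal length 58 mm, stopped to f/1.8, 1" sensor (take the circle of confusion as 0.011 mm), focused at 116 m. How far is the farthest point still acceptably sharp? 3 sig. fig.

365 m

Hyperfocal distance H = f²/(N·c) + f = 58²/(1.8 × 0.011) + 58 = 3364/0.0198 + 58 ≈ 169957.0 mm ≈ 170.0 m.
Far limit Df = s·(H − f)/(H − s) = 116000 × (169957.0 − 58) / (169957.0 − 116000) = 116000 × 169899.0 / 53957.0 ≈ 365259 mm ≈ 365 m.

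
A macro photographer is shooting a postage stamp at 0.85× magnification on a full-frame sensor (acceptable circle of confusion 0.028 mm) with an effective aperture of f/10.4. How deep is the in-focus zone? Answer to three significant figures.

0.806 mm

At magnification m, DoF ≈ 2·N_eff·c/m² = 2 × 10.4 × 0.028 / 0.85² = 0.5824 / 0.7225 ≈ 0.806 mm.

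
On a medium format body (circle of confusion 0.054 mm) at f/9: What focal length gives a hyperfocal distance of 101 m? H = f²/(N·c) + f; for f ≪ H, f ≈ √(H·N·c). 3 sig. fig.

From H = f²/(N·c) + f, with f ≪ H: f ≈ √(H·N·c) = √(101000 × 9 × 0.054) = √49086 ≈ 221.6 mm.
Exact: f² + N·c·f − N·c·H = 0 ⇒ f = (−N·c + √((N·c)² + 4·N·c·H))/2 = (−0.486 + √196344)/2 ≈ 221.31 mm ≈ 221 mm.

221 mm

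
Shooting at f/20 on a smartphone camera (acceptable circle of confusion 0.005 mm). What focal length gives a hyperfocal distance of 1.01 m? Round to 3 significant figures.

10.0 mm

From H = f²/(N·c) + f, with f ≪ H: f ≈ √(H·N·c) = √(1010 × 20 × 0.005) = √101.00 ≈ 10.05 mm.
Exact: f² + N·c·f − N·c·H = 0 ⇒ f = (−N·c + √((N·c)² + 4·N·c·H))/2 = (−0.1 + √404.01)/2 ≈ 10.000 mm ≈ 10.0 mm.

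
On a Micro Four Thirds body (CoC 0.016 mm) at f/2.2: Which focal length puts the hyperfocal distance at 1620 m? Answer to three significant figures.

From H = f²/(N·c) + f, with f ≪ H: f ≈ √(H·N·c) = √(1620000 × 2.2 × 0.016) = √57024 ≈ 238.8 mm.
The +f correction barely moves this — solving exactly, f² + N·c·f − N·c·H = 0 ⇒ f = (−N·c + √((N·c)² + 4·N·c·H))/2 = (−0.0352 + √228096)/2 ≈ 238.78 mm, so f ≈ 239 mm.

239 mm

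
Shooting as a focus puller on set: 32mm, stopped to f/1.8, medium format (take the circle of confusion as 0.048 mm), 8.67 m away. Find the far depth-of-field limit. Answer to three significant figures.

32.0 m

Hyperfocal distance H = f²/(N·c) + f = 32²/(1.8 × 0.048) + 32 = 1024/0.0864 + 32 ≈ 11883.9 mm ≈ 11.88 m.
Far limit Df = s·(H − f)/(H − s) = 8670 × (11883.9 − 32) / (11883.9 − 8670) = 8670 × 11851.9 / 3213.9 ≈ 31973 mm ≈ 32.0 m.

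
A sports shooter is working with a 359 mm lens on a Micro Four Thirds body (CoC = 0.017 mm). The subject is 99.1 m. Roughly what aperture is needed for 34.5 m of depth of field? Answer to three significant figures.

Write h = H − f = f²/(N·c). The thin-lens limits are Dn = s·h/(h + (s−f)) and Df = s·h/(h − (s−f)), so DoF = Df − Dn = 2·s·(s−f)·h / (h² − (s−f)²).
That is a quadratic in h: DoF·h² − 2·s·(s−f)·h − DoF·(s−f)² = 0 ⇒ h = (s−f)·(s + √(s² + DoF²)) / DoF = 98741 × (99100 + √(99100² + 34500²)) / 34500 = 98741 × (99100 + 104934) / 34500 ≈ 583956 mm.
Then N = f²/(c·h) = 359² / (0.017 × 583956) = 128881 / 9927.3 ≈ 13.

f/13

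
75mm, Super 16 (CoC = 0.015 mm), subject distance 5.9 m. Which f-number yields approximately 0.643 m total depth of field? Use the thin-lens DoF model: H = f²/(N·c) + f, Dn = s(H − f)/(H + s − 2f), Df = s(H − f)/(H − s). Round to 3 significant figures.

Write h = H − f = f²/(N·c). The thin-lens limits are Dn = s·h/(h + (s−f)) and Df = s·h/(h − (s−f)), so DoF = Df − Dn = 2·s·(s−f)·h / (h² − (s−f)²).
That is a quadratic in h: DoF·h² − 2·s·(s−f)·h − DoF·(s−f)² = 0 ⇒ h = (s−f)·(s + √(s² + DoF²)) / DoF = 5825 × (5900 + √(5900² + 643²)) / 643 = 5825 × (5900 + 5934.93) / 643 ≈ 107214 mm.
Then N = f²/(c·h) = 75² / (0.015 × 107214) = 5625 / 1608.2 ≈ 3.50.

f/3.50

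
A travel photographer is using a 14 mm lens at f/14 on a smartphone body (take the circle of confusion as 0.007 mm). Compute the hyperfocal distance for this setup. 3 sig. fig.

2.01 m

Hyperfocal distance H = f²/(N·c) + f = 14²/(14 × 0.007) + 14 = 196/0.098 + 14 ≈ 2014.0 mm ≈ 2.01 m.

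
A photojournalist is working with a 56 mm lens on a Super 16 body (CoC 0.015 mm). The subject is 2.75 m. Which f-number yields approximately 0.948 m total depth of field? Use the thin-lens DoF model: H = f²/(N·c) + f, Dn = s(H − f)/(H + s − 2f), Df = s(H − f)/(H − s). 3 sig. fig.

f/13

Write h = H − f = f²/(N·c). The thin-lens limits are Dn = s·h/(h + (s−f)) and Df = s·h/(h − (s−f)), so DoF = Df − Dn = 2·s·(s−f)·h / (h² − (s−f)²).
That is a quadratic in h: DoF·h² − 2·s·(s−f)·h − DoF·(s−f)² = 0 ⇒ h = (s−f)·(s + √(s² + DoF²)) / DoF = 2694 × (2750 + √(2750² + 948²)) / 948 = 2694 × (2750 + 2908.81) / 948 ≈ 16081 mm.
Then N = f²/(c·h) = 56² / (0.015 × 16081) = 3136 / 241.22 ≈ 13.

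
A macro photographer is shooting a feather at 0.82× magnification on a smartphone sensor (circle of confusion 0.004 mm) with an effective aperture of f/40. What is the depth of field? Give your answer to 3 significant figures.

At magnification m, DoF ≈ 2·N_eff·c/m² = 2 × 40 × 0.004 / 0.82² = 0.32 / 0.6724 ≈ 0.476 mm.

0.476 mm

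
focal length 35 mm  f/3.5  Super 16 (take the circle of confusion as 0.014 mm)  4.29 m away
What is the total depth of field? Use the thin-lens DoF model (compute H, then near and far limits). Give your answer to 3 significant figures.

1.50 m

Hyperfocal distance H = f²/(N·c) + f = 35²/(3.5 × 0.014) + 35 = 1225/0.049 + 35 ≈ 25035.0 mm ≈ 25.04 m.
Near limit Dn = s·(H − f)/(H + s − 2f) = 4290 × (25035.0 − 35) / (25035.0 + 4290 − 2 × 35) = 4290 × 25000.0 / 29255.0 ≈ 3666.0 mm.
Far limit Df = s·(H − f)/(H − s) = 4290 × (25035.0 − 35) / (25035.0 − 4290) = 4290 × 25000.0 / 20745.0 ≈ 5169.9 mm.
Depth of field = Df − Dn = 5169.9 − 3666.0 ≈ 1503.9 mm ≈ 1.50 m.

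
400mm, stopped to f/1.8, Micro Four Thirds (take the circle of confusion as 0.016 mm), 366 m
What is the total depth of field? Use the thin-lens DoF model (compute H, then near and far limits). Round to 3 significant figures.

Hyperfocal distance H = f²/(N·c) + f = 400²/(1.8 × 0.016) + 400 = 160000/0.0288 + 400 ≈ 5555955.6 mm ≈ 5556 m.
Near limit Dn = s·(H − f)/(H + s − 2f) = 366000 × (5555955.6 − 400) / (5555955.6 + 366000 − 2 × 400) = 366000 × 5555555.6 / 5921155.6 ≈ 343401 mm.
Far limit Df = s·(H − f)/(H − s) = 366000 × (5555955.6 − 400) / (5555955.6 − 366000) = 366000 × 5555555.6 / 5189955.6 ≈ 391782 mm.
Depth of field = Df − Dn = 391782 − 343401 ≈ 48381 mm ≈ 48.4 m.

48.4 m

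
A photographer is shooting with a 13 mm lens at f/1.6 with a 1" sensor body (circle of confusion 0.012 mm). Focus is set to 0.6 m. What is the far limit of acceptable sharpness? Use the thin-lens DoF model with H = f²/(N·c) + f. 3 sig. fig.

Hyperfocal distance H = f²/(N·c) + f = 13²/(1.6 × 0.012) + 13 = 169/0.0192 + 13 ≈ 8815.1 mm ≈ 8.815 m.
Far limit Df = s·(H − f)/(H − s) = 600 × (8815.1 − 13) / (8815.1 − 600) = 600 × 8802.1 / 8215.1 ≈ 642.87 mm ≈ 0.643 m.

0.643 m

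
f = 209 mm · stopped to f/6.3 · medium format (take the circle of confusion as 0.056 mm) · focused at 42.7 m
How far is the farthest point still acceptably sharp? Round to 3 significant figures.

65.0 m

Hyperfocal distance H = f²/(N·c) + f = 209²/(6.3 × 0.056) + 209 = 43681/0.3528 + 209 ≈ 124021.4 mm ≈ 124.0 m.
Far limit Df = s·(H − f)/(H − s) = 42700 × (124021.4 − 209) / (124021.4 − 42700) = 42700 × 123812.4 / 81321.4 ≈ 65011 mm ≈ 65.0 m.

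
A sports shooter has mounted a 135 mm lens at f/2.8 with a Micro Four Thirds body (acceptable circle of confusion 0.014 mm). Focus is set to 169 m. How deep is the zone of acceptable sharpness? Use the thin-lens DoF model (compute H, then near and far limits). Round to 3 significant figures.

141 m

Hyperfocal distance H = f²/(N·c) + f = 135²/(2.8 × 0.014) + 135 = 18225/0.0392 + 135 ≈ 465058.5 mm ≈ 465.1 m.
Near limit Dn = s·(H − f)/(H + s − 2f) = 169000 × (465058.5 − 135) / (465058.5 + 169000 − 2 × 135) = 169000 × 464923.5 / 633788.5 ≈ 123972 mm.
Far limit Df = s·(H − f)/(H − s) = 169000 × (465058.5 − 135) / (465058.5 − 169000) = 169000 × 464923.5 / 296058.5 ≈ 265394 mm.
Depth of field = Df − Dn = 265394 − 123972 ≈ 141422 mm ≈ 141 m.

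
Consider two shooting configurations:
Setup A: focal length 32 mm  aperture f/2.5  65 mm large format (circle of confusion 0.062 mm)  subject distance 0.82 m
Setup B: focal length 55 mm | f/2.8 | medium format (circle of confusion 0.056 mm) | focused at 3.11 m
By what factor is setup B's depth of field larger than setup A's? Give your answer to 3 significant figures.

Setup A: H = 32²/(2.5×0.062) + 32 ≈ 6638.5 mm; DoF = Df − Dn = 931.05 − 732.62 ≈ 198.43 mm.
Setup B: H = 55²/(2.8×0.056) + 55 ≈ 19347.1 mm; DoF = Df − Dn = 3695.1 − 2684.8 ≈ 1010.3 mm.
Ratio = 1010.3 / 198.43 ≈ 5.09.

5.09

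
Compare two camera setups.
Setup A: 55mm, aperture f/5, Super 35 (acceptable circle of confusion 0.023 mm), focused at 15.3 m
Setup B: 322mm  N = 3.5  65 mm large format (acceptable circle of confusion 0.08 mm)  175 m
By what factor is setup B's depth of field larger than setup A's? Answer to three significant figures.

7.95

Setup A: H = 55²/(5×0.023) + 55 ≈ 26359.3 mm; DoF = Df − Dn = 36391 − 9686 ≈ 26705 mm.
Setup B: H = 322²/(3.5×0.08) + 322 ≈ 370622.0 mm; DoF = Df − Dn = 331264 − 118908 ≈ 212356 mm.
Ratio = 212356 / 26705 ≈ 7.95.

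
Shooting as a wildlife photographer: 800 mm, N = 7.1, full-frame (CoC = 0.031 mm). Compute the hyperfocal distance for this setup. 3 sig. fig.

Hyperfocal distance H = f²/(N·c) + f = 800²/(7.1 × 0.031) + 800 = 640000/0.2201 + 800 ≈ 2908569.2 mm ≈ 2910 m.

2910 m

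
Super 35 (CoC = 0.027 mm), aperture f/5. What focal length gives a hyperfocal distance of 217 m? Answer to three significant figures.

From H = f²/(N·c) + f, with f ≪ H: f ≈ √(H·N·c) = √(217000 × 5 × 0.027) = √29295 ≈ 171.2 mm.
The +f correction barely moves this — solving exactly, f² + N·c·f − N·c·H = 0 ⇒ f = (−N·c + √((N·c)² + 4·N·c·H))/2 = (−0.135 + √117180)/2 ≈ 171.09 mm, so f ≈ 171 mm.

171 mm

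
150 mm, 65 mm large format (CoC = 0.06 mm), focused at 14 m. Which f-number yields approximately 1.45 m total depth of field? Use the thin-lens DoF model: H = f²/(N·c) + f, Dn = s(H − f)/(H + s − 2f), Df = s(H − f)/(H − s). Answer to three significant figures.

Write h = H − f = f²/(N·c). The thin-lens limits are Dn = s·h/(h + (s−f)) and Df = s·h/(h − (s−f)), so DoF = Df − Dn = 2·s·(s−f)·h / (h² − (s−f)²).
That is a quadratic in h: DoF·h² − 2·s·(s−f)·h − DoF·(s−f)² = 0 ⇒ h = (s−f)·(s + √(s² + DoF²)) / DoF = 13850 × (14000 + √(14000² + 1450²)) / 1450 = 13850 × (14000 + 14074.9) / 1450 ≈ 268164 mm.
Then N = f²/(c·h) = 150² / (0.06 × 268164) = 22500 / 16090 ≈ 1.40.

f/1.40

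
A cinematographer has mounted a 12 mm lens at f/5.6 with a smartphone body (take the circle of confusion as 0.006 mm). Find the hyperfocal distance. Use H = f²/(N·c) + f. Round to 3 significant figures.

4.30 m

Hyperfocal distance H = f²/(N·c) + f = 12²/(5.6 × 0.006) + 12 = 144/0.0336 + 12 ≈ 4297.7 mm ≈ 4.30 m.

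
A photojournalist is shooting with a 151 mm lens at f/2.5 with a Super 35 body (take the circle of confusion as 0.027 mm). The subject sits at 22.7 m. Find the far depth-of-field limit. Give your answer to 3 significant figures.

24.3 m

Hyperfocal distance H = f²/(N·c) + f = 151²/(2.5 × 0.027) + 151 = 22801/0.0675 + 151 ≈ 337943.6 mm ≈ 337.9 m.
Far limit Df = s·(H − f)/(H − s) = 22700 × (337943.6 − 151) / (337943.6 − 22700) = 22700 × 337792.6 / 315243.6 ≈ 24324 mm ≈ 24.3 m.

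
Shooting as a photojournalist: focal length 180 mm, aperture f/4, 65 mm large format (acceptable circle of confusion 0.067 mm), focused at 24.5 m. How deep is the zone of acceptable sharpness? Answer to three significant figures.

10.3 m

Hyperfocal distance H = f²/(N·c) + f = 180²/(4 × 0.067) + 180 = 32400/0.268 + 180 ≈ 121075.5 mm ≈ 121.1 m.
Near limit Dn = s·(H − f)/(H + s − 2f) = 24500 × (121075.5 − 180) / (121075.5 + 24500 − 2 × 180) = 24500 × 120895.5 / 145215.5 ≈ 20397 mm.
Far limit Df = s·(H − f)/(H − s) = 24500 × (121075.5 − 180) / (121075.5 − 24500) = 24500 × 120895.5 / 96575.5 ≈ 30670 mm.
Depth of field = Df − Dn = 30670 − 20397 ≈ 10273 mm ≈ 10.3 m.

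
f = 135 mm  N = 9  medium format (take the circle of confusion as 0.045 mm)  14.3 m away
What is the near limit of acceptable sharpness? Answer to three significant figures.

10.9 m

Hyperfocal distance H = f²/(N·c) + f = 135²/(9 × 0.045) + 135 = 18225/0.405 + 135 ≈ 45135.0 mm ≈ 45.13 m.
Near limit Dn = s·(H − f)/(H + s − 2f) = 14300 × (45135.0 − 135) / (45135.0 + 14300 − 2 × 135) = 14300 × 45000.0 / 59165.0 ≈ 10876 mm ≈ 10.9 m.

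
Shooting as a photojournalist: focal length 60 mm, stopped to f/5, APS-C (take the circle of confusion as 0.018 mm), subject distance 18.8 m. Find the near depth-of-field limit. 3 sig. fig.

Hyperfocal distance H = f²/(N·c) + f = 60²/(5 × 0.018) + 60 = 3600/0.09 + 60 ≈ 40060.0 mm ≈ 40.06 m.
Near limit Dn = s·(H − f)/(H + s − 2f) = 18800 × (40060.0 − 60) / (40060.0 + 18800 − 2 × 60) = 18800 × 40000.0 / 58740.0 ≈ 12802 mm ≈ 12.8 m.

12.8 m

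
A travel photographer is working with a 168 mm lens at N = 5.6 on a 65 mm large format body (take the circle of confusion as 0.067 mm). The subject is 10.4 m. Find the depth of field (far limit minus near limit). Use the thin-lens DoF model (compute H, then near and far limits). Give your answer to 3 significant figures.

Hyperfocal distance H = f²/(N·c) + f = 168²/(5.6 × 0.067) + 168 = 28224/0.3752 + 168 ≈ 75391.9 mm ≈ 75.39 m.
Near limit Dn = s·(H − f)/(H + s − 2f) = 10400 × (75391.9 − 168) / (75391.9 + 10400 − 2 × 168) = 10400 × 75223.9 / 85455.9 ≈ 9154.8 mm.
Far limit Df = s·(H − f)/(H − s) = 10400 × (75391.9 − 168) / (75391.9 − 10400) = 10400 × 75223.9 / 64991.9 ≈ 12037.3 mm.
Depth of field = Df − Dn = 12037.3 − 9154.8 ≈ 2882.5 mm ≈ 2.88 m.

2.88 m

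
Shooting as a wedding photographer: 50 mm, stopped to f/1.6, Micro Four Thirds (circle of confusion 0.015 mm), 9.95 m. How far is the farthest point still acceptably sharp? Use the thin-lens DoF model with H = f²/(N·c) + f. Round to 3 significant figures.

Hyperfocal distance H = f²/(N·c) + f = 50²/(1.6 × 0.015) + 50 = 2500/0.024 + 50 ≈ 104216.7 mm ≈ 104.2 m.
Far limit Df = s·(H − f)/(H − s) = 9950 × (104216.7 − 50) / (104216.7 − 9950) = 9950 × 104166.7 / 94266.7 ≈ 10995 mm ≈ 11.0 m.

11.0 m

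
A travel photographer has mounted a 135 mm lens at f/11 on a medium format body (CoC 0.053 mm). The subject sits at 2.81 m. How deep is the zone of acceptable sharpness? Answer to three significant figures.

Hyperfocal distance H = f²/(N·c) + f = 135²/(11 × 0.053) + 135 = 18225/0.583 + 135 ≈ 31395.7 mm ≈ 31.40 m.
Near limit Dn = s·(H − f)/(H + s − 2f) = 2810 × (31395.7 − 135) / (31395.7 + 2810 − 2 × 135) = 2810 × 31260.7 / 33935.7 ≈ 2588.50 mm.
Far limit Df = s·(H − f)/(H − s) = 2810 × (31395.7 − 135) / (31395.7 − 2810) = 2810 × 31260.7 / 28585.7 ≈ 3072.95 mm.
Depth of field = Df − Dn = 3072.95 − 2588.50 ≈ 484.45 mm.

484 mm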